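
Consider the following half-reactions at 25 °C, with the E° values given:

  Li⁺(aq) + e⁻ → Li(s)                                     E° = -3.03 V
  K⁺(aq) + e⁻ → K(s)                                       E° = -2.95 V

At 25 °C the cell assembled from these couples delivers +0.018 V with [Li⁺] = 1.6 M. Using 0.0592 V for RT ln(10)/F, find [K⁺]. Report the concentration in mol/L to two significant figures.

0.14 M

K⁺/K is the cathode, Li⁺/Li the anode: E°cell = +0.08 V, n = 1.
Overall reaction: K⁺(aq) + Li(s) → K(s) + Li⁺(aq); Q = [Li⁺]^1/[K⁺]^1.
From E = E° − (0.0592/n) log Q: log Q = (E° − E)·n/0.0592 = (+0.08 − (+0.018))·1/0.0592 = 1.0473.
So 1·log[K⁺] = 1·log(1.6) − log Q = 0.2041 − (1.0473) = -0.8432; [K⁺] = 10^(-0.8432) ≈ 0.14 M.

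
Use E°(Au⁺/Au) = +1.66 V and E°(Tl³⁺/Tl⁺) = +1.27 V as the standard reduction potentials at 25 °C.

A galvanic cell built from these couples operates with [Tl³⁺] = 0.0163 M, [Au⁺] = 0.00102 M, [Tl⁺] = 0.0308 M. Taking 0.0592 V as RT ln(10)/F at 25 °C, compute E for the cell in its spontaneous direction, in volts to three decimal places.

+0.221 V

Au⁺/Au is the cathode (higher E°), Tl³⁺/Tl⁺ the anode: E°cell = +1.66 − (+1.27) = +0.39 V, n = 2.
Overall: 2 Au⁺(aq) + Tl⁺(aq) → 2 Au(s) + Tl³⁺(aq)
Q = [Tl³⁺] / ([Au⁺]^2·[Tl⁺]); log Q = 5.706.
E = E° − (0.0592/n) log Q = +0.39 − (0.0592/2)(5.706) = +0.221 V.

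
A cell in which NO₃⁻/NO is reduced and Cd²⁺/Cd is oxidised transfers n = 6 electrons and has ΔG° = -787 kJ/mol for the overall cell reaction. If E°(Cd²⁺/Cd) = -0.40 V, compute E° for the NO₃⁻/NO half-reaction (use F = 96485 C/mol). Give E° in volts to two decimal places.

E°cell = −ΔG°/(nF) = −(-787×10³)/((6)(96485)) = +1.359 V.
Since NO₃⁻/NO is the cathode and Cd²⁺/Cd the anode, E°cell = E°(NO₃⁻/NO) − E°(Cd²⁺/Cd).
So E°(NO₃⁻/NO) = E°cell + E°(Cd²⁺/Cd) = +1.359 + (-0.40) = +0.96 V.

+0.96 V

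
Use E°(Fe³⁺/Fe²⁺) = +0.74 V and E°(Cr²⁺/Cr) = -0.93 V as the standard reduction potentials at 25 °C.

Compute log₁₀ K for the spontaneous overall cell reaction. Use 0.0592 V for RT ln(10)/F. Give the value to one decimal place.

Cathode: Fe³⁺/Fe²⁺; anode: Cr²⁺/Cr. E°cell = +1.67 V, n = 2.
log K = nE°cell / 0.0592 = (2)(+1.67) / 0.0592 = 56.4.

56.4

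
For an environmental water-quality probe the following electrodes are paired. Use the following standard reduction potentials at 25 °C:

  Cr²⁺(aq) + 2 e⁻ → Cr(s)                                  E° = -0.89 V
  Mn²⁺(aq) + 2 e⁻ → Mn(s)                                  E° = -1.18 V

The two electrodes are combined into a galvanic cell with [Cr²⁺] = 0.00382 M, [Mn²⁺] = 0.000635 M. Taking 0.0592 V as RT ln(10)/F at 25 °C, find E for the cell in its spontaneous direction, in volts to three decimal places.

Cr²⁺/Cr is the cathode (higher E°), Mn²⁺/Mn the anode: E°cell = -0.89 − (-1.18) = +0.29 V, n = 2.
Overall: Cr²⁺(aq) + Mn(s) → Cr(s) + Mn²⁺(aq)
Q = [Mn²⁺] / ([Cr²⁺]); log Q = -0.779.
E = E° − (0.0592/n) log Q = +0.29 − (0.0592/2)(-0.779) = +0.313 V.

+0.313 V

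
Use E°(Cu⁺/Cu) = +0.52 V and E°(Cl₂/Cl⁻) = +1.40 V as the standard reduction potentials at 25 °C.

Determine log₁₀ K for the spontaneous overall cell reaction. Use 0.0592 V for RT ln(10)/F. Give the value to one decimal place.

Cathode: Cl₂/Cl⁻; anode: Cu⁺/Cu. E°cell = +0.88 V, n = 2.
log K = nE°cell / 0.0592 = (2)(+0.88) / 0.0592 = 29.7.

29.7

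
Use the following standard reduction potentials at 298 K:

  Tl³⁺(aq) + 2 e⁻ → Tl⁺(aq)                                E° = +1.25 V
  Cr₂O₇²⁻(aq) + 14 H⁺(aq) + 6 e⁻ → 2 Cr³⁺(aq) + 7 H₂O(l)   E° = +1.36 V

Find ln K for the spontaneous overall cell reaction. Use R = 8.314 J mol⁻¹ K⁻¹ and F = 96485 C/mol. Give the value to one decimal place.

25.7

Cathode: Cr₂O₇²⁻/Cr³⁺; anode: Tl³⁺/Tl⁺. E°cell = (+1.36) − (+1.25) = +0.11 V, with n = 6.
ΔG° = −nFE° = −RT ln K, so ln K = nFE°/(RT) = (6)(96485)(+0.11) / ((8.314)(298)) = 25.703.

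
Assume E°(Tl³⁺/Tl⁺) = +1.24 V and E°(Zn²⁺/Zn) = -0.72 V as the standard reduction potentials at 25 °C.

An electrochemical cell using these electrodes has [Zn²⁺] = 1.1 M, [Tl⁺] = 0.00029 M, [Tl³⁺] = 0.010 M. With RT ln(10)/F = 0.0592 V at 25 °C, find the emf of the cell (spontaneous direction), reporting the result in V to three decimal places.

+2.004 V

Tl³⁺/Tl⁺ is the cathode (higher E°), Zn²⁺/Zn the anode: E°cell = +1.24 − (-0.72) = +1.96 V, n = 2.
Overall: Tl³⁺(aq) + Zn(s) → Tl⁺(aq) + Zn²⁺(aq)
Q = [Tl⁺]·[Zn²⁺] / ([Tl³⁺]); log Q = -1.496.
E = E° − (0.0592/n) log Q = +1.96 − (0.0592/2)(-1.496) = +2.004 V.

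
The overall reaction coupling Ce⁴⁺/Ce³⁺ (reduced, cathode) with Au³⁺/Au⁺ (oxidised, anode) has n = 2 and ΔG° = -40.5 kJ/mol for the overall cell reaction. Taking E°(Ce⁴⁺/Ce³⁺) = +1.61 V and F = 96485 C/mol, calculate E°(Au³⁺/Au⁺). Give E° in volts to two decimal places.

+1.40 V

E°cell = −ΔG°/(nF) = −(-40.5×10³)/((2)(96485)) = +0.210 V.
Since Ce⁴⁺/Ce³⁺ is the cathode and Au³⁺/Au⁺ the anode, E°cell = E°(Ce⁴⁺/Ce³⁺) − E°(Au³⁺/Au⁺).
So E°(Au³⁺/Au⁺) = E°(Ce⁴⁺/Ce³⁺) − E°cell = (+1.61) − (+0.210) = +1.40 V.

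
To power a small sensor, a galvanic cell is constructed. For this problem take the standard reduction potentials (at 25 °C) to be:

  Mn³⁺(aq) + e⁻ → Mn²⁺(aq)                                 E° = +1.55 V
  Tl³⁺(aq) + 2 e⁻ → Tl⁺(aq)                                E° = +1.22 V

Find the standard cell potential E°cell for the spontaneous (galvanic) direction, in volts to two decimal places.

+0.33 V

The Mn³⁺/Mn²⁺ couple has the higher reduction potential, so it is the cathode; Tl³⁺/Tl⁺ is oxidised at the anode.
E°cell = E°(cathode) − E°(anode) = (+1.55) − (+1.22) = +0.33 V.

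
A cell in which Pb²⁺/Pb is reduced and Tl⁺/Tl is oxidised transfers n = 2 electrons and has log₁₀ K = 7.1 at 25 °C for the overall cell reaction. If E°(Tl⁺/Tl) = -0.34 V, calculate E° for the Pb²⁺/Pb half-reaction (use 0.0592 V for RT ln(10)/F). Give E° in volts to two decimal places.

-0.13 V

E°cell = (0.0592/n)·log K = (0.0592/2)(7.1) = +0.210 V.
Since Pb²⁺/Pb is the cathode and Tl⁺/Tl the anode, E°cell = E°(Pb²⁺/Pb) − E°(Tl⁺/Tl).
So E°(Pb²⁺/Pb) = E°cell + E°(Tl⁺/Tl) = +0.210 + (-0.34) = -0.13 V.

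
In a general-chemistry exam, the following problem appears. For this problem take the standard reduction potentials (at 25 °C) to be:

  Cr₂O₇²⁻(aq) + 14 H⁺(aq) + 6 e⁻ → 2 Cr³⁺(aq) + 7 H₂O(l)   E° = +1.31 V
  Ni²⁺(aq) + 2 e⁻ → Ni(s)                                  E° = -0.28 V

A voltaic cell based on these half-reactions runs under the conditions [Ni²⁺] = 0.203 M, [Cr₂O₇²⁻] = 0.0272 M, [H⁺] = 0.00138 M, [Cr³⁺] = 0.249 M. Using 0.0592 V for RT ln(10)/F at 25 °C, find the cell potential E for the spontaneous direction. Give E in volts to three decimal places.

+1.212 V

Cr₂O₇²⁻/Cr³⁺ is the cathode (higher E°), Ni²⁺/Ni the anode: E°cell = +1.31 − (-0.28) = +1.59 V, n = 6.
Overall: Cr₂O₇²⁻(aq) + 14 H⁺(aq) + 3 Ni(s) → 2 Cr³⁺(aq) + 7 H₂O(l) + 3 Ni²⁺(aq)
Q = [Cr³⁺]^2·[Ni²⁺]^3 / ([Cr₂O₇²⁻]·[H⁺]^14); log Q = 38.322.
E = E° − (0.0592/n) log Q = +1.59 − (0.0592/6)(38.322) = +1.212 V.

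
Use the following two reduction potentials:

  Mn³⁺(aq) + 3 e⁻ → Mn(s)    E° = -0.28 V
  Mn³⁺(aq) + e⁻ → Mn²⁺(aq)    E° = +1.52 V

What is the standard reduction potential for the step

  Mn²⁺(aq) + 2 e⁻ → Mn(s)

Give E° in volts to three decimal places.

-1.180 V

Sequential free energies add, so n₃E°₃ = n₁E°₁ + n₂E°₂.
With n₃ = 3, and the known step contributing 1×(+1.52) V, the unknown satisfies 2·E° = 3×(-0.28) − 1×(+1.52) = -2.360.
E° = -2.360 / 2 = -1.180 V.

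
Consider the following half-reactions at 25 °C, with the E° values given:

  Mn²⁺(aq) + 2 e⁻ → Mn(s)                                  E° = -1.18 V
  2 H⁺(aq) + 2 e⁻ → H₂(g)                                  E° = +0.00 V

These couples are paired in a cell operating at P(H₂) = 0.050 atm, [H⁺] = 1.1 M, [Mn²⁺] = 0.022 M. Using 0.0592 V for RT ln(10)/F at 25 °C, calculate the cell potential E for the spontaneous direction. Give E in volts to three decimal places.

+1.270 V

H⁺/H₂ is the cathode (higher E°), Mn²⁺/Mn the anode: E°cell = +0.00 − (-1.18) = +1.18 V, n = 2.
Overall: 2 H⁺(aq) + Mn(s) → H₂(g) + Mn²⁺(aq)
Q = P(H₂)·[Mn²⁺] / ([H⁺]^2); log Q = -3.041.
E = E° − (0.0592/n) log Q = +1.18 − (0.0592/2)(-3.041) = +1.270 V.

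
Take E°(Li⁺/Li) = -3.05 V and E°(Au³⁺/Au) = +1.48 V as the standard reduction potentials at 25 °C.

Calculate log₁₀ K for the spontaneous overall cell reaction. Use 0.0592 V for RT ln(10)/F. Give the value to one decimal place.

229.6

Cathode: Au³⁺/Au; anode: Li⁺/Li. E°cell = +4.53 V, n = 3.
log K = nE°cell / 0.0592 = (3)(+4.53) / 0.0592 = 229.6.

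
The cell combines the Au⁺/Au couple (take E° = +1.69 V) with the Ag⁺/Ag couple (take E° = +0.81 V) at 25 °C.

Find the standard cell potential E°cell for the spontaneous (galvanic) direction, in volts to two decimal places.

+0.88 V

The Au⁺/Au couple has the higher reduction potential, so it is the cathode; Ag⁺/Ag is oxidised at the anode.
E°cell = E°(cathode) − E°(anode) = (+1.69) − (+0.81) = +0.88 V.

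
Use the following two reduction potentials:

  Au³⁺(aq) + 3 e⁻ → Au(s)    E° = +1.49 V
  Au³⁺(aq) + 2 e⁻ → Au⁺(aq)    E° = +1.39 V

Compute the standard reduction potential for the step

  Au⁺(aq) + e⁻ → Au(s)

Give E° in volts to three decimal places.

+1.690 V

Sequential free energies add, so n₃E°₃ = n₁E°₁ + n₂E°₂.
With n₃ = 3, and the known step contributing 2×(+1.39) V, the unknown satisfies 1·E° = 3×(+1.49) − 2×(+1.39) = +1.690.
E° = +1.690 / 1 = +1.690 V.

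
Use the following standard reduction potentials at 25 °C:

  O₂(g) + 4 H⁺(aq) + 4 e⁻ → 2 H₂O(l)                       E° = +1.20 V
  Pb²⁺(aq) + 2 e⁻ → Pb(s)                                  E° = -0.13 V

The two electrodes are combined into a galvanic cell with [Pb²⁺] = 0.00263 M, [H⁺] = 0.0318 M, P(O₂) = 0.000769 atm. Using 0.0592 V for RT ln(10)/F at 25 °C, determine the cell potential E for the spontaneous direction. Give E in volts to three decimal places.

+1.272 V

O₂/H₂O is the cathode (higher E°), Pb²⁺/Pb the anode: E°cell = +1.20 − (-0.13) = +1.33 V, n = 4.
Overall: O₂(g) + 4 H⁺(aq) + 2 Pb(s) → 2 H₂O(l) + 2 Pb²⁺(aq)
Q = [Pb²⁺]^2 / (P(O₂)·[H⁺]^4); log Q = 3.944.
E = E° − (0.0592/n) log Q = +1.33 − (0.0592/4)(3.944) = +1.272 V.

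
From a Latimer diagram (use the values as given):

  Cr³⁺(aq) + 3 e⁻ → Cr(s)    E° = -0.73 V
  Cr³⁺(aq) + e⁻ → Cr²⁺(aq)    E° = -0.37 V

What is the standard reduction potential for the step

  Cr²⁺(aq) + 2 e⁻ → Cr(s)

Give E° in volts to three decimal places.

Sequential free energies add, so n₃E°₃ = n₁E°₁ + n₂E°₂.
With n₃ = 3, and the known step contributing 1×(-0.37) V, the unknown satisfies 2·E° = 3×(-0.73) − 1×(-0.37) = -1.820.
E° = -1.820 / 2 = -0.910 V.

-0.910 V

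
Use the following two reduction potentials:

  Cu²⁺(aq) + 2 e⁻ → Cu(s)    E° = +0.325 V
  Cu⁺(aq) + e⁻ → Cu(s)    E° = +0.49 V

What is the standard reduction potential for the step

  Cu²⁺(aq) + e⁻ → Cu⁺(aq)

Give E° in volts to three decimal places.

Sequential free energies add, so n₃E°₃ = n₁E°₁ + n₂E°₂.
With n₃ = 2, and the known step contributing 1×(+0.49) V, the unknown satisfies 1·E° = 2×(+0.325) − 1×(+0.49) = +0.160.
E° = +0.160 / 1 = +0.160 V.

+0.160 V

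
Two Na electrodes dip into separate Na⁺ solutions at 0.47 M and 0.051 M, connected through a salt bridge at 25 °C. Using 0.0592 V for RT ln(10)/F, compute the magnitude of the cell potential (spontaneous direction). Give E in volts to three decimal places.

For a concentration cell E°cell = 0. The 0.47 M side is the cathode (reduction is favoured where [Na⁺] is higher).
With n = 1, E = −(0.0592/1) log([Na⁺]ₐₙ/[Na⁺]꜀ₐₜ) = −(0.0592/1) log(0.051/0.47) = −(0.0592/1)(-0.965) = +0.057 V.

+0.057 V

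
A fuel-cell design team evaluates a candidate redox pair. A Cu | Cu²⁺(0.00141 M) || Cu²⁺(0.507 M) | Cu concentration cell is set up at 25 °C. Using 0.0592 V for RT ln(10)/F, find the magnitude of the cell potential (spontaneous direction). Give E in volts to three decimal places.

+0.076 V

For a concentration cell E°cell = 0. The 0.507 M side is the cathode (reduction is favoured where [Cu²⁺] is higher).
With n = 2, E = −(0.0592/2) log([Cu²⁺]ₐₙ/[Cu²⁺]꜀ₐₜ) = −(0.0592/2) log(0.00141/0.507) = −(0.0592/2)(-2.556) = +0.076 V.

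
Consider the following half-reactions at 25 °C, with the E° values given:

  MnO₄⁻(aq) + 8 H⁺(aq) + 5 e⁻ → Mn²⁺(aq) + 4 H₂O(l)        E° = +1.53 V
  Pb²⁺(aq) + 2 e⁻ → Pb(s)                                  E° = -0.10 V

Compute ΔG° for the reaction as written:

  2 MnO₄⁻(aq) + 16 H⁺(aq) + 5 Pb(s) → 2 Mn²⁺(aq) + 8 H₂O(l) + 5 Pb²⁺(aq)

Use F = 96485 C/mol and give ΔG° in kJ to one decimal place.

-1572.7 kJ

As written, MnO₄⁻/Mn²⁺ is reduced (cathode) and Pb²⁺/Pb is oxidised (anode), so E°cell = (+1.53) − (-0.10) = +1.63 V.
Balancing electrons gives n = 10.
ΔG° = −nFE° = −(10)(96485)(+1.63) = -1,572,706 J = -1572.7 kJ.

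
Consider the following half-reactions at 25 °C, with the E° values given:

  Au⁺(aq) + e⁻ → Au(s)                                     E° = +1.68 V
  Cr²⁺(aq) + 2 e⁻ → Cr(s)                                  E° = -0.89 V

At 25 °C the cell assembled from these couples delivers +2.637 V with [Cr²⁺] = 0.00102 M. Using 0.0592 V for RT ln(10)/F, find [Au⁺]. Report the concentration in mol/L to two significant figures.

Au⁺/Au is the cathode, Cr²⁺/Cr the anode: E°cell = +2.57 V, n = 2.
Overall reaction: 2 Au⁺(aq) + Cr(s) → 2 Au(s) + Cr²⁺(aq); Q = [Cr²⁺]^1/[Au⁺]^2.
From E = E° − (0.0592/n) log Q: log Q = (E° − E)·n/0.0592 = (+2.57 − (+2.637))·2/0.0592 = -2.2635.
So 2·log[Au⁺] = 1·log(0.00102) − log Q = -2.9914 − (-2.2635) = -0.7279; log[Au⁺] = -0.7279 / 2 = -0.3639; [Au⁺] = 10^(-0.3639) ≈ 0.43 M.

0.43 M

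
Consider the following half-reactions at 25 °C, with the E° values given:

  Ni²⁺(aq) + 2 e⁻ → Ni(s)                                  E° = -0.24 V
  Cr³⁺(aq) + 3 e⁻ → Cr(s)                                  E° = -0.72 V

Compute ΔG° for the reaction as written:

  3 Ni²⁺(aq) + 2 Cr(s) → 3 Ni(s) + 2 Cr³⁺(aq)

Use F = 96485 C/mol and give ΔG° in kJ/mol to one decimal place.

As written, Ni²⁺/Ni is reduced (cathode) and Cr³⁺/Cr is oxidised (anode), so E°cell = (-0.24) − (-0.72) = +0.48 V.
Balancing electrons gives n = 6.
ΔG° = −nFE° = −(6)(96485)(+0.48) = -277,877 J = -277.9 kJ/mol.

-277.9 kJ/mol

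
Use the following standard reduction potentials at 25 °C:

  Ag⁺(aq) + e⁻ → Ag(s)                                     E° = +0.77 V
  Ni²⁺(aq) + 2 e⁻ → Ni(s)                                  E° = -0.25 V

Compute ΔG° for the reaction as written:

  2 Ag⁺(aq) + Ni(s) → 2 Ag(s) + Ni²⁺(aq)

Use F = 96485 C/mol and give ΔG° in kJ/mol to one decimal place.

As written, Ag⁺/Ag is reduced (cathode) and Ni²⁺/Ni is oxidised (anode), so E°cell = (+0.77) − (-0.25) = +1.02 V.
Balancing electrons gives n = 2.
ΔG° = −nFE° = −(2)(96485)(+1.02) = -196,829 J = -196.8 kJ/mol.

-196.8 kJ/mol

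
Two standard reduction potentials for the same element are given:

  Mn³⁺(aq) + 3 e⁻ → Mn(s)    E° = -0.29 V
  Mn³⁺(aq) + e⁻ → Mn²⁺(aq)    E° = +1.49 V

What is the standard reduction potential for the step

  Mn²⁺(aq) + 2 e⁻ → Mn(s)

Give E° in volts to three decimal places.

-1.180 V

Sequential free energies add, so n₃E°₃ = n₁E°₁ + n₂E°₂.
With n₃ = 3, and the known step contributing 1×(+1.49) V, the unknown satisfies 2·E° = 3×(-0.29) − 1×(+1.49) = -2.360.
E° = -2.360 / 2 = -1.180 V.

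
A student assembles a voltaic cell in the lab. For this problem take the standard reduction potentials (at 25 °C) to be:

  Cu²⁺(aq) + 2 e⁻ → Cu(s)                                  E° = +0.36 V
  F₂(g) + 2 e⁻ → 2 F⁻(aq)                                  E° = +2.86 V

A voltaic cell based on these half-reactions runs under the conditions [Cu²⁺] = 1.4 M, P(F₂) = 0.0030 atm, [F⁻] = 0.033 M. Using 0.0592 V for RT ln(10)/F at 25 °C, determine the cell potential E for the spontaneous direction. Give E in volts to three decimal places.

+2.509 V

F₂/F⁻ is the cathode (higher E°), Cu²⁺/Cu the anode: E°cell = +2.86 − (+0.36) = +2.50 V, n = 2.
Overall: F₂(g) + Cu(s) → 2 F⁻(aq) + Cu²⁺(aq)
Q = [F⁻]^2·[Cu²⁺] / (P(F₂)); log Q = -0.294.
E = E° − (0.0592/n) log Q = +2.50 − (0.0592/2)(-0.294) = +2.509 V.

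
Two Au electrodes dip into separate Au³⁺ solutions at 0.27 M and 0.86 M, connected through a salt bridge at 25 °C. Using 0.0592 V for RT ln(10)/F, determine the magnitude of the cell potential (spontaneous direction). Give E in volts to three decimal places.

+0.010 V

For a concentration cell E°cell = 0. The 0.86 M side is the cathode (reduction is favoured where [Au³⁺] is higher).
With n = 3, E = −(0.0592/3) log([Au³⁺]ₐₙ/[Au³⁺]꜀ₐₜ) = −(0.0592/3) log(0.27/0.86) = −(0.0592/3)(-0.503) = +0.010 V.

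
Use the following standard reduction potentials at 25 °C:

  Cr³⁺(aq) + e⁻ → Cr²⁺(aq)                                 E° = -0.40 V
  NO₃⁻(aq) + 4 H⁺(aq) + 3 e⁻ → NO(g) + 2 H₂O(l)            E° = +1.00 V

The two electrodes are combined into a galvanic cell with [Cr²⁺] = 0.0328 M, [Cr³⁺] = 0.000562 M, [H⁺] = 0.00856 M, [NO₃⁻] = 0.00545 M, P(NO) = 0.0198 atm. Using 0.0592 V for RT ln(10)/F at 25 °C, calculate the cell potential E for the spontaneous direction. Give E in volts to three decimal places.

NO₃⁻/NO is the cathode (higher E°), Cr³⁺/Cr²⁺ the anode: E°cell = +1.00 − (-0.40) = +1.40 V, n = 3.
Overall: NO₃⁻(aq) + 4 H⁺(aq) + 3 Cr²⁺(aq) → NO(g) + 2 H₂O(l) + 3 Cr³⁺(aq)
Q = P(NO)·[Cr³⁺]^3 / ([NO₃⁻]·[H⁺]^4·[Cr²⁺]^3); log Q = 3.532.
E = E° − (0.0592/n) log Q = +1.40 − (0.0592/3)(3.532) = +1.330 V.

+1.330 V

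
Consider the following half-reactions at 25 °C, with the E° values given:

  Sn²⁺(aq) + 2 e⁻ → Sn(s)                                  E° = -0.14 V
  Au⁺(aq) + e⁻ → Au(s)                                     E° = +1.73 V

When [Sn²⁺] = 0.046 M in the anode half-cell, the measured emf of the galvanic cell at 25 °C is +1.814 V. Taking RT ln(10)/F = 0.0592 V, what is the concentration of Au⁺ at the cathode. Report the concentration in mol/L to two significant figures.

0.024 M

Au⁺/Au is the cathode, Sn²⁺/Sn the anode: E°cell = +1.87 V, n = 2.
Overall reaction: 2 Au⁺(aq) + Sn(s) → 2 Au(s) + Sn²⁺(aq); Q = [Sn²⁺]^1/[Au⁺]^2.
From E = E° − (0.0592/n) log Q: log Q = (E° − E)·n/0.0592 = (+1.87 − (+1.814))·2/0.0592 = 1.8919.
So 2·log[Au⁺] = 1·log(0.046) − log Q = -1.3372 − (1.8919) = -3.2291; log[Au⁺] = -3.2291 / 2 = -1.6145; [Au⁺] = 10^(-1.6145) ≈ 0.024 M.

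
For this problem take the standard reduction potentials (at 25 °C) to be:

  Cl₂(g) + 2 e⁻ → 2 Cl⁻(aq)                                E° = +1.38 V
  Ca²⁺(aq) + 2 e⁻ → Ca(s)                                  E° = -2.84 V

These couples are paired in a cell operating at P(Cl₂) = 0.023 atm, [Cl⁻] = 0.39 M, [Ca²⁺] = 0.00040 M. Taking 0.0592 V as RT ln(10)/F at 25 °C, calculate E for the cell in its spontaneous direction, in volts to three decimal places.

Cl₂/Cl⁻ is the cathode (higher E°), Ca²⁺/Ca the anode: E°cell = +1.38 − (-2.84) = +4.22 V, n = 2.
Overall: Cl₂(g) + Ca(s) → 2 Cl⁻(aq) + Ca²⁺(aq)
Q = [Cl⁻]^2·[Ca²⁺] / (P(Cl₂)); log Q = -2.578.
E = E° − (0.0592/n) log Q = +4.22 − (0.0592/2)(-2.578) = +4.296 V.

+4.296 V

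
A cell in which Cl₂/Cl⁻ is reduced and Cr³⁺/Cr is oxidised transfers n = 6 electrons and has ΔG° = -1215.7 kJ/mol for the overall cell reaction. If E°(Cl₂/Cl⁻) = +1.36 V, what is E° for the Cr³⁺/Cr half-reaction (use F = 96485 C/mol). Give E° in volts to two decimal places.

E°cell = −ΔG°/(nF) = −(-1215.7×10³)/((6)(96485)) = +2.100 V.
Since Cl₂/Cl⁻ is the cathode and Cr³⁺/Cr the anode, E°cell = E°(Cl₂/Cl⁻) − E°(Cr³⁺/Cr).
So E°(Cr³⁺/Cr) = E°(Cl₂/Cl⁻) − E°cell = (+1.36) − (+2.100) = -0.74 V.

-0.74 V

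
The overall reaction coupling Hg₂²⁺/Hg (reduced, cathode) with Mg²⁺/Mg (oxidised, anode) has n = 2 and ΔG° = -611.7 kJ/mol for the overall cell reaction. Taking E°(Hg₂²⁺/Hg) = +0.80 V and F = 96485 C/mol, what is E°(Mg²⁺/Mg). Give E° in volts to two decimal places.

-2.37 V

E°cell = −ΔG°/(nF) = −(-611.7×10³)/((2)(96485)) = +3.170 V.
Since Hg₂²⁺/Hg is the cathode and Mg²⁺/Mg the anode, E°cell = E°(Hg₂²⁺/Hg) − E°(Mg²⁺/Mg).
So E°(Mg²⁺/Mg) = E°(Hg₂²⁺/Hg) − E°cell = (+0.80) − (+3.170) = -2.37 V.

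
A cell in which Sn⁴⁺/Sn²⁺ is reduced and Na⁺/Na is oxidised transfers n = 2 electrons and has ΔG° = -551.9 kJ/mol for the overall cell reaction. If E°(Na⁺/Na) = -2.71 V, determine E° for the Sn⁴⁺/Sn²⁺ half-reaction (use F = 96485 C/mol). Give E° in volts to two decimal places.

+0.15 V

E°cell = −ΔG°/(nF) = −(-551.9×10³)/((2)(96485)) = +2.860 V.
Since Sn⁴⁺/Sn²⁺ is the cathode and Na⁺/Na the anode, E°cell = E°(Sn⁴⁺/Sn²⁺) − E°(Na⁺/Na).
So E°(Sn⁴⁺/Sn²⁺) = E°cell + E°(Na⁺/Na) = +2.860 + (-2.71) = +0.15 V.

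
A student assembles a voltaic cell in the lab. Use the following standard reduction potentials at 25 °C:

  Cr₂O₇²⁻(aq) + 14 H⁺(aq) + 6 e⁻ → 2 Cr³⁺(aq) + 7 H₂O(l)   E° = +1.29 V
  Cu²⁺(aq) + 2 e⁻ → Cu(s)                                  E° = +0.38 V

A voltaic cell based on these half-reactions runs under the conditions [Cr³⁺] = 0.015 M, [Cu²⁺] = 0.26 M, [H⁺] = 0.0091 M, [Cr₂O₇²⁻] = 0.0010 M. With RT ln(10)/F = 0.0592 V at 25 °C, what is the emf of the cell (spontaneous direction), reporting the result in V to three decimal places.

Cr₂O₇²⁻/Cr³⁺ is the cathode (higher E°), Cu²⁺/Cu the anode: E°cell = +1.29 − (+0.38) = +0.91 V, n = 6.
Overall: Cr₂O₇²⁻(aq) + 14 H⁺(aq) + 3 Cu(s) → 2 Cr³⁺(aq) + 7 H₂O(l) + 3 Cu²⁺(aq)
Q = [Cr³⁺]^2·[Cu²⁺]^3 / ([Cr₂O₇²⁻]·[H⁺]^14); log Q = 26.171.
E = E° − (0.0592/n) log Q = +0.91 − (0.0592/6)(26.171) = +0.652 V.

+0.652 V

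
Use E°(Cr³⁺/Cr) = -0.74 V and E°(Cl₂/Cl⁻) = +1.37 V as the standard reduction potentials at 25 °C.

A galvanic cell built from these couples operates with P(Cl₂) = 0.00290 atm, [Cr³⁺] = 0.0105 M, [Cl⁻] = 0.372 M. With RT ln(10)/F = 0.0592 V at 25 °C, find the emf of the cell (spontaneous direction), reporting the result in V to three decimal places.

Cl₂/Cl⁻ is the cathode (higher E°), Cr³⁺/Cr the anode: E°cell = +1.37 − (-0.74) = +2.11 V, n = 6.
Overall: 3 Cl₂(g) + 2 Cr(s) → 6 Cl⁻(aq) + 2 Cr³⁺(aq)
Q = [Cl⁻]^6·[Cr³⁺]^2 / (P(Cl₂)^3); log Q = 1.078.
E = E° − (0.0592/n) log Q = +2.11 − (0.0592/6)(1.078) = +2.099 V.

+2.099 V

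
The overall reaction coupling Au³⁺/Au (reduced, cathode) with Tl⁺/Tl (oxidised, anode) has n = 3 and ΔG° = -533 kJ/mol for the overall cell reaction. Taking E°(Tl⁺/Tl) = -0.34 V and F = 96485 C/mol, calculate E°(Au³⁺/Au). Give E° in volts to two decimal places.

E°cell = −ΔG°/(nF) = −(-533×10³)/((3)(96485)) = +1.841 V.
Since Au³⁺/Au is the cathode and Tl⁺/Tl the anode, E°cell = E°(Au³⁺/Au) − E°(Tl⁺/Tl).
So E°(Au³⁺/Au) = E°cell + E°(Tl⁺/Tl) = +1.841 + (-0.34) = +1.50 V.

+1.50 V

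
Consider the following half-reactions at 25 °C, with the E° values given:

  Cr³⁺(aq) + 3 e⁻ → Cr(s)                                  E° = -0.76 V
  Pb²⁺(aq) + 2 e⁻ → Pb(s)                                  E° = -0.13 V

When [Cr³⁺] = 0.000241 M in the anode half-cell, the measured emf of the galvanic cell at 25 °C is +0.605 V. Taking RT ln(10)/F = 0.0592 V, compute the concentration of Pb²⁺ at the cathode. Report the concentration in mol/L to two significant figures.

0.00055 M

Pb²⁺/Pb is the cathode, Cr³⁺/Cr the anode: E°cell = +0.63 V, n = 6.
Overall reaction: 3 Pb²⁺(aq) + 2 Cr(s) → 3 Pb(s) + 2 Cr³⁺(aq); Q = [Cr³⁺]^2/[Pb²⁺]^3.
From E = E° − (0.0592/n) log Q: log Q = (E° − E)·n/0.0592 = (+0.63 − (+0.605))·6/0.0592 = 2.5338.
So 3·log[Pb²⁺] = 2·log(0.000241) − log Q = -7.2360 − (2.5338) = -9.7698; log[Pb²⁺] = -9.7698 / 3 = -3.2566; [Pb²⁺] = 10^(-3.2566) ≈ 0.00055 M.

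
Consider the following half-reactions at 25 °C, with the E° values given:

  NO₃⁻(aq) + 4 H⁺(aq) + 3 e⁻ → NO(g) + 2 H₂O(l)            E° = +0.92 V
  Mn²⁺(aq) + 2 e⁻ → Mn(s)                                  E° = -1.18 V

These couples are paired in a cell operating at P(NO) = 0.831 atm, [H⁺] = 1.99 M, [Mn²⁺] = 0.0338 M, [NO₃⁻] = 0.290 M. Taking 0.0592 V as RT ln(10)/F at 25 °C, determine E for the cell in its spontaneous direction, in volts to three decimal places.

+2.158 V

NO₃⁻/NO is the cathode (higher E°), Mn²⁺/Mn the anode: E°cell = +0.92 − (-1.18) = +2.10 V, n = 6.
Overall: 2 NO₃⁻(aq) + 8 H⁺(aq) + 3 Mn(s) → 2 NO(g) + 4 H₂O(l) + 3 Mn²⁺(aq)
Q = P(NO)^2·[Mn²⁺]^3 / ([NO₃⁻]^2·[H⁺]^8); log Q = -5.890.
E = E° − (0.0592/n) log Q = +2.10 − (0.0592/6)(-5.890) = +2.158 V.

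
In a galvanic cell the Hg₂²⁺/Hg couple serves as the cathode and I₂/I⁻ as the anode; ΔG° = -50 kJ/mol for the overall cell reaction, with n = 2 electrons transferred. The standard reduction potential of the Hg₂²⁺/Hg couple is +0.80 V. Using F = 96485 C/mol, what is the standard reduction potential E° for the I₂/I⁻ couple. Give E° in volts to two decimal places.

E°cell = −ΔG°/(nF) = −(-50×10³)/((2)(96485)) = +0.259 V.
Since Hg₂²⁺/Hg is the cathode and I₂/I⁻ the anode, E°cell = E°(Hg₂²⁺/Hg) − E°(I₂/I⁻).
So E°(I₂/I⁻) = E°(Hg₂²⁺/Hg) − E°cell = (+0.80) − (+0.259) = +0.54 V.

+0.54 V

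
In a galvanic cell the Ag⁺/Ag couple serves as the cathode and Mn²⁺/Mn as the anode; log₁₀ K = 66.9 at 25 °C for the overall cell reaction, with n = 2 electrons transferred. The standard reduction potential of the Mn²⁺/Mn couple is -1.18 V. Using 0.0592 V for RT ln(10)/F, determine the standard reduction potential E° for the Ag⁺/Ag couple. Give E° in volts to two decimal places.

E°cell = (0.0592/n)·log K = (0.0592/2)(66.9) = +1.980 V.
Since Ag⁺/Ag is the cathode and Mn²⁺/Mn the anode, E°cell = E°(Ag⁺/Ag) − E°(Mn²⁺/Mn).
So E°(Ag⁺/Ag) = E°cell + E°(Mn²⁺/Mn) = +1.980 + (-1.18) = +0.80 V.

+0.80 V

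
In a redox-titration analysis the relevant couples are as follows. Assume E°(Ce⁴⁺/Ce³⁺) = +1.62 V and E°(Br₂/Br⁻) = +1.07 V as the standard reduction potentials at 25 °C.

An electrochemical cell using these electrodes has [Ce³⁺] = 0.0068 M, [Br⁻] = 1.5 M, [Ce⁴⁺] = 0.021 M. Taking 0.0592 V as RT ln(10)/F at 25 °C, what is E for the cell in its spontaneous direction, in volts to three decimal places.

+0.589 V

Ce⁴⁺/Ce³⁺ is the cathode (higher E°), Br₂/Br⁻ the anode: E°cell = +1.62 − (+1.07) = +0.55 V, n = 2.
Overall: 2 Ce⁴⁺(aq) + 2 Br⁻(aq) → 2 Ce³⁺(aq) + Br₂(l)
Q = [Ce³⁺]^2 / ([Ce⁴⁺]^2·[Br⁻]^2); log Q = -1.332.
E = E° − (0.0592/n) log Q = +0.55 − (0.0592/2)(-1.332) = +0.589 V.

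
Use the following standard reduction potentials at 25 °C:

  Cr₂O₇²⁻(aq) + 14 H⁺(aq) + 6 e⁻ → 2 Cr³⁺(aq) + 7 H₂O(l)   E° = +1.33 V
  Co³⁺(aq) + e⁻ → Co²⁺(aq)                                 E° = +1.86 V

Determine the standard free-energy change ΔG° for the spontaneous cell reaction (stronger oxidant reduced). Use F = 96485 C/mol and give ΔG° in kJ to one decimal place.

-306.8 kJ

Co³⁺/Co²⁺ (E° = +1.86 V) is the cathode; Cr₂O₇²⁻/Cr³⁺ (E° = +1.33 V) is the anode, so E°cell = +0.53 V.
Balancing electrons gives n = 6 (lcm of 1 and 6).
ΔG° = −nFE° = −(6)(96485)(+0.53) = -306,822 J = -306.8 kJ.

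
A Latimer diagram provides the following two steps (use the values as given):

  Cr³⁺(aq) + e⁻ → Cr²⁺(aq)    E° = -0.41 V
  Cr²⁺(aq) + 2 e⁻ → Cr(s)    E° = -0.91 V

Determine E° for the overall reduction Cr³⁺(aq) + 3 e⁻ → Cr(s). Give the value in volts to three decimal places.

Standard free energies of sequential steps add: ΔG°₃ = ΔG°₁ + ΔG°₂, so n₃E°₃ = n₁E°₁ + n₂E°₂.
E°₃ = (1×-0.41 + 2×-0.91) / 3 = (-2.230) / 3 = -0.743 V.

-0.743 V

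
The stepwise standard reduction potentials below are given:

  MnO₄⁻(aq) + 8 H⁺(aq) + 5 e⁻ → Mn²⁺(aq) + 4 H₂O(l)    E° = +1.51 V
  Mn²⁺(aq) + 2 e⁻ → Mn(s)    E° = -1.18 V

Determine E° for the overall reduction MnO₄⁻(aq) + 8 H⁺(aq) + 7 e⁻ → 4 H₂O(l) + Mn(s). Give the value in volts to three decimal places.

Standard free energies of sequential steps add: ΔG°₃ = ΔG°₁ + ΔG°₂, so n₃E°₃ = n₁E°₁ + n₂E°₂.
E°₃ = (5×+1.51 + 2×-1.18) / 7 = (+5.190) / 7 = +0.741 V.

+0.741 V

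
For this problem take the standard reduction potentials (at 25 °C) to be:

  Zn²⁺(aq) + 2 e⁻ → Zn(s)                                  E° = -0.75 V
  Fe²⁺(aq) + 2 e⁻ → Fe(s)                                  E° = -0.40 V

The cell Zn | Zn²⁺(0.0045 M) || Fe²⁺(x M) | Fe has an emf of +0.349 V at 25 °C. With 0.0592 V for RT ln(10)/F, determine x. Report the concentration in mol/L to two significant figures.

Fe²⁺/Fe is the cathode, Zn²⁺/Zn the anode: E°cell = +0.35 V, n = 2.
Overall reaction: Fe²⁺(aq) + Zn(s) → Fe(s) + Zn²⁺(aq); Q = [Zn²⁺]^1/[Fe²⁺]^1.
From E = E° − (0.0592/n) log Q: log Q = (E° − E)·n/0.0592 = (+0.35 − (+0.349))·2/0.0592 = 0.0338.
So 1·log[Fe²⁺] = 1·log(0.0045) − log Q = -2.3468 − (0.0338) = -2.3806; [Fe²⁺] = 10^(-2.3806) ≈ 0.0042 M.

0.0042 M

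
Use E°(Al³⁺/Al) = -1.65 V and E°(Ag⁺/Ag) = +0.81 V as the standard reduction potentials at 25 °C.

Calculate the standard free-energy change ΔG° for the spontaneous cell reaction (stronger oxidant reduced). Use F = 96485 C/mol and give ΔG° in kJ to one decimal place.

Ag⁺/Ag (E° = +0.81 V) is the cathode; Al³⁺/Al (E° = -1.65 V) is the anode, so E°cell = +2.46 V.
Balancing electrons gives n = 3 (lcm of 1 and 3).
ΔG° = −nFE° = −(3)(96485)(+2.46) = -712,059 J = -712.1 kJ.

-712.1 kJ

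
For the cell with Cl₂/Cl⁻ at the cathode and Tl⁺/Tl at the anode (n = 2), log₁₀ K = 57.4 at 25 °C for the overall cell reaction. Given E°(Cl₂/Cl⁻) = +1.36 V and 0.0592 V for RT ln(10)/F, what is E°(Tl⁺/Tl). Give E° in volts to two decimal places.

E°cell = (0.0592/n)·log K = (0.0592/2)(57.4) = +1.699 V.
Since Cl₂/Cl⁻ is the cathode and Tl⁺/Tl the anode, E°cell = E°(Cl₂/Cl⁻) − E°(Tl⁺/Tl).
So E°(Tl⁺/Tl) = E°(Cl₂/Cl⁻) − E°cell = (+1.36) − (+1.699) = -0.34 V.

-0.34 V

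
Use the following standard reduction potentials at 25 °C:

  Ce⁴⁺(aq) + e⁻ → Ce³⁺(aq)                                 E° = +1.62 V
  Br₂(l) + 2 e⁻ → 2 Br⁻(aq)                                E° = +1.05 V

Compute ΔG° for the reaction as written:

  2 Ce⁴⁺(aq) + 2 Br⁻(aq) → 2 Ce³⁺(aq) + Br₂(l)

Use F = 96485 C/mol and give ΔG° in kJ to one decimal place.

-110.0 kJ

As written, Ce⁴⁺/Ce³⁺ is reduced (cathode) and Br₂/Br⁻ is oxidised (anode), so E°cell = (+1.62) − (+1.05) = +0.57 V.
Balancing electrons gives n = 2.
ΔG° = −nFE° = −(2)(96485)(+0.57) = -109,993 J = -110.0 kJ.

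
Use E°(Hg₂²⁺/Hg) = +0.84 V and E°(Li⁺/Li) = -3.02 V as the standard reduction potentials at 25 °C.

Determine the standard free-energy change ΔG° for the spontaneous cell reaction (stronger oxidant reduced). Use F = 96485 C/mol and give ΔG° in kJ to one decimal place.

Hg₂²⁺/Hg (E° = +0.84 V) is the cathode; Li⁺/Li (E° = -3.02 V) is the anode, so E°cell = +3.86 V.
Balancing electrons gives n = 2 (lcm of 2 and 1).
ΔG° = −nFE° = −(2)(96485)(+3.86) = -744,864 J = -744.9 kJ.

-744.9 kJ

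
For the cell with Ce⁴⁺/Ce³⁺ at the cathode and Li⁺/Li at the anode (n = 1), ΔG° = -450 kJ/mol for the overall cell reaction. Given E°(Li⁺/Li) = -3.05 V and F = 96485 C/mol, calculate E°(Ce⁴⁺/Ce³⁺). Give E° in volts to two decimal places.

E°cell = −ΔG°/(nF) = −(-450×10³)/((1)(96485)) = +4.664 V.
Since Ce⁴⁺/Ce³⁺ is the cathode and Li⁺/Li the anode, E°cell = E°(Ce⁴⁺/Ce³⁺) − E°(Li⁺/Li).
So E°(Ce⁴⁺/Ce³⁺) = E°cell + E°(Li⁺/Li) = +4.664 + (-3.05) = +1.61 V.

+1.61 V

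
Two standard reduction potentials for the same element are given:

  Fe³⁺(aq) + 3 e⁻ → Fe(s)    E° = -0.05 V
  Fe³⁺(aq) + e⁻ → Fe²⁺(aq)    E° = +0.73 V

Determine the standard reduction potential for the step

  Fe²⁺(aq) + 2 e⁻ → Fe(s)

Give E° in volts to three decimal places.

Sequential free energies add, so n₃E°₃ = n₁E°₁ + n₂E°₂.
With n₃ = 3, and the known step contributing 1×(+0.73) V, the unknown satisfies 2·E° = 3×(-0.05) − 1×(+0.73) = -0.880.
E° = -0.880 / 2 = -0.440 V.

-0.440 V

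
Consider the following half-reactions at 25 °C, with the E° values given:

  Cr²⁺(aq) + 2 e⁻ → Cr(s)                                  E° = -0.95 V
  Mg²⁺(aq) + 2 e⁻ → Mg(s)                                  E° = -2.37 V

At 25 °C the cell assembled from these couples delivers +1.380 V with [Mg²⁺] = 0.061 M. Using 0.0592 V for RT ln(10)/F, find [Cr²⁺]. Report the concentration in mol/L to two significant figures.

Cr²⁺/Cr is the cathode, Mg²⁺/Mg the anode: E°cell = +1.42 V, n = 2.
Overall reaction: Cr²⁺(aq) + Mg(s) → Cr(s) + Mg²⁺(aq); Q = [Mg²⁺]^1/[Cr²⁺]^1.
From E = E° − (0.0592/n) log Q: log Q = (E° − E)·n/0.0592 = (+1.42 − (+1.380))·2/0.0592 = 1.3514.
So 1·log[Cr²⁺] = 1·log(0.061) − log Q = -1.2147 − (1.3514) = -2.5661; [Cr²⁺] = 10^(-2.5661) ≈ 0.0027 M.

0.0027 M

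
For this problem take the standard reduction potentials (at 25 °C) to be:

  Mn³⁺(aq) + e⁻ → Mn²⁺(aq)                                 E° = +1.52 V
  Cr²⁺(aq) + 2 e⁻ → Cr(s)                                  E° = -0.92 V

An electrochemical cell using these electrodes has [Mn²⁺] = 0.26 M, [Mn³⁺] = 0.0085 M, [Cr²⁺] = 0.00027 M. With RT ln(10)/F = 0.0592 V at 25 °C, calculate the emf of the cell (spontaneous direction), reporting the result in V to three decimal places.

+2.458 V

Mn³⁺/Mn²⁺ is the cathode (higher E°), Cr²⁺/Cr the anode: E°cell = +1.52 − (-0.92) = +2.44 V, n = 2.
Overall: 2 Mn³⁺(aq) + Cr(s) → 2 Mn²⁺(aq) + Cr²⁺(aq)
Q = [Mn²⁺]^2·[Cr²⁺] / ([Mn³⁺]^2); log Q = -0.598.
E = E° − (0.0592/n) log Q = +2.44 − (0.0592/2)(-0.598) = +2.458 V.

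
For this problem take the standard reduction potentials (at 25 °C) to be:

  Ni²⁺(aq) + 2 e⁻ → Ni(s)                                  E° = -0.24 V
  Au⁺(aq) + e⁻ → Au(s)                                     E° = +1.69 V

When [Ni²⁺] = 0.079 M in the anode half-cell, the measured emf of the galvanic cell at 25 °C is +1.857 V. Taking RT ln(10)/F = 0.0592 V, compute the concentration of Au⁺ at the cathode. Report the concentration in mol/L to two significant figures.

0.016 M

Au⁺/Au is the cathode, Ni²⁺/Ni the anode: E°cell = +1.93 V, n = 2.
Overall reaction: 2 Au⁺(aq) + Ni(s) → 2 Au(s) + Ni²⁺(aq); Q = [Ni²⁺]^1/[Au⁺]^2.
From E = E° − (0.0592/n) log Q: log Q = (E° − E)·n/0.0592 = (+1.93 − (+1.857))·2/0.0592 = 2.4662.
So 2·log[Au⁺] = 1·log(0.079) − log Q = -1.1024 − (2.4662) = -3.5686; log[Au⁺] = -3.5686 / 2 = -1.7843; [Au⁺] = 10^(-1.7843) ≈ 0.016 M.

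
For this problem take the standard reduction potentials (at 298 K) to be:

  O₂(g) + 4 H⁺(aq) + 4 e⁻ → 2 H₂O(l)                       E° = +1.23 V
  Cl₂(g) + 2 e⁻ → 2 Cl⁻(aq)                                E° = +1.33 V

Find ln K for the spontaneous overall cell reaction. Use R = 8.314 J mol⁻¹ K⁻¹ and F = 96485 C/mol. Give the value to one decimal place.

Cathode: Cl₂/Cl⁻; anode: O₂/H₂O. E°cell = (+1.33) − (+1.23) = +0.10 V, with n = 4.
ΔG° = −nFE° = −RT ln K, so ln K = nFE°/(RT) = (4)(96485)(+0.10) / ((8.314)(298)) = 15.577.

15.6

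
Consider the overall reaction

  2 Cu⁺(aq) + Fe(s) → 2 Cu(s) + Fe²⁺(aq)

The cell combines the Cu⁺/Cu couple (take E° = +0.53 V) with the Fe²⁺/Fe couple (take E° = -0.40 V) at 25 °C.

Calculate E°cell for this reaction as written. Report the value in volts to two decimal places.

+0.93 V

The Cu⁺/Cu couple has the higher reduction potential, so it is the cathode; Fe²⁺/Fe is oxidised at the anode.
E°cell = E°(cathode) − E°(anode) = (+0.53) − (-0.40) = +0.93 V.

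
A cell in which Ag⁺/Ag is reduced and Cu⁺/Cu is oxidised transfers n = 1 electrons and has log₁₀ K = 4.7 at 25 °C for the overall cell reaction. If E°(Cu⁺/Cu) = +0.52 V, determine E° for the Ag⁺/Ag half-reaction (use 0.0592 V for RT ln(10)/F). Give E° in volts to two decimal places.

E°cell = (0.0592/n)·log K = (0.0592/1)(4.7) = +0.278 V.
Since Ag⁺/Ag is the cathode and Cu⁺/Cu the anode, E°cell = E°(Ag⁺/Ag) − E°(Cu⁺/Cu).
So E°(Ag⁺/Ag) = E°cell + E°(Cu⁺/Cu) = +0.278 + (+0.52) = +0.80 V.

+0.80 V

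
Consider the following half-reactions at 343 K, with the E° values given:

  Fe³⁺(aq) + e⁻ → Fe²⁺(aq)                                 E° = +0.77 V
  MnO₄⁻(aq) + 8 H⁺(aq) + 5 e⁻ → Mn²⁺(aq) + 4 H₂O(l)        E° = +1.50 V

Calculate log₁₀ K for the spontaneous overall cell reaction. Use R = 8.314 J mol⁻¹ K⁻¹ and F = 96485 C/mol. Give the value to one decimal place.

53.6

Cathode: MnO₄⁻/Mn²⁺; anode: Fe³⁺/Fe²⁺. E°cell = (+1.50) − (+0.77) = +0.73 V, with n = 5.
ΔG° = −nFE° = −RT ln K, so ln K = nFE°/(RT) = (5)(96485)(+0.73) / ((8.314)(343)) = 123.495.
log₁₀ K = 123.495 / ln 10 = 53.6.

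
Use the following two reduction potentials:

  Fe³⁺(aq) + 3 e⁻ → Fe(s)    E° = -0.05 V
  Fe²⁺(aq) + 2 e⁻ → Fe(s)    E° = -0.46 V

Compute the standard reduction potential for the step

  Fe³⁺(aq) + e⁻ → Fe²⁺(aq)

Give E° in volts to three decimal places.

+0.770 V

Sequential free energies add, so n₃E°₃ = n₁E°₁ + n₂E°₂.
With n₃ = 3, and the known step contributing 2×(-0.46) V, the unknown satisfies 1·E° = 3×(-0.05) − 2×(-0.46) = +0.770.
E° = +0.770 / 1 = +0.770 V.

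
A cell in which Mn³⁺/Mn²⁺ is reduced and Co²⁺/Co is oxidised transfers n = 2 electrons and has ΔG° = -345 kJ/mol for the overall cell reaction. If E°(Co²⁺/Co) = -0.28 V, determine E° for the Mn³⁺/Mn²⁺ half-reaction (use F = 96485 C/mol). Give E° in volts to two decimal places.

+1.51 V

E°cell = −ΔG°/(nF) = −(-345×10³)/((2)(96485)) = +1.788 V.
Since Mn³⁺/Mn²⁺ is the cathode and Co²⁺/Co the anode, E°cell = E°(Mn³⁺/Mn²⁺) − E°(Co²⁺/Co).
So E°(Mn³⁺/Mn²⁺) = E°cell + E°(Co²⁺/Co) = +1.788 + (-0.28) = +1.51 V.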